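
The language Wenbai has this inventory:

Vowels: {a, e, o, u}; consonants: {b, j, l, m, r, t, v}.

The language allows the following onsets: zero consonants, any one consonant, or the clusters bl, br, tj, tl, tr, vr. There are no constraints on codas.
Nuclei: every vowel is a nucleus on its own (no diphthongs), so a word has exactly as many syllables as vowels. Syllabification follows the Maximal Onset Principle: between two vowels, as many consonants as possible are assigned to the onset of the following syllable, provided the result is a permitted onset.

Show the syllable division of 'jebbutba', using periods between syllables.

jeb.but.ba

The vowels are e, u, a — 3 nuclei, so 3 syllables.
V1 /e/ – V2 /u/: /bb/ splits as /b/ + /b/ (/b/ is the longest suffix that is a licit onset).
V2 /u/ – V3 /a/: /tb/ splits as /t/ + /b/ (/b/ is the longest suffix that is a licit onset).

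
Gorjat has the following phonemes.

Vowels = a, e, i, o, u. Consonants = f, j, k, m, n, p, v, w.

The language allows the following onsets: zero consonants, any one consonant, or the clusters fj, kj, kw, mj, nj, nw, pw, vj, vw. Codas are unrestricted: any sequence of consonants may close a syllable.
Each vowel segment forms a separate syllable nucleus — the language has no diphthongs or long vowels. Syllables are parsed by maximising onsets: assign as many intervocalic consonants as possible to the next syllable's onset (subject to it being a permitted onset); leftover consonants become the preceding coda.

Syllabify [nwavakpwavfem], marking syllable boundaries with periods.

nwa.vak.pwav.fem

The vowels are a, a, a, e — 4 nuclei, so 4 syllables.
Between /a/ (V1) and /a/ (V2): just /v/ — single C goes to the following onset.
Between /a/ (V2) and /a/ (V3): /kpw/ — longest licit onset from the right is /pw/, leaving /k/ as coda.
Between /a/ (V3) and /e/ (V4): /vf/ — longest licit onset from the right is /f/, leaving /v/ as coda.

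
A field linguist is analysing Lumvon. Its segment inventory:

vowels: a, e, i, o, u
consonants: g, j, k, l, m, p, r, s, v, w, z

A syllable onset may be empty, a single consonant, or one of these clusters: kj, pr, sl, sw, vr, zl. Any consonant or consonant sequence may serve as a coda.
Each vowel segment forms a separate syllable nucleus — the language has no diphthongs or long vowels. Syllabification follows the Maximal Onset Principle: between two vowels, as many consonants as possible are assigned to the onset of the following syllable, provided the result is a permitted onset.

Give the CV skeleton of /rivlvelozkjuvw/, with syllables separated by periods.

Vowels present: i, e, o, u; each is a nucleus, giving 4 syllables.
V1 /i/ – V2 /e/: /vlv/; trying suffixes from longest down, /v/ is the first permitted one, so coda /vl/ | onset /v/.
V2 /e/ – V3 /o/: /l/ → onset of the next syllable (single consonants are always licit onsets).
V3 /o/ – V4 /u/: /zkj/ splits as /z/ + /kj/ (/kj/ is the longest suffix that is a licit onset).
Putting it together: rivl.ve.loz.kjuvw.
Mapping each syllable to C/V: /rivl/ → CVCC, /ve/ → CV, /loz/ → CVC, /kjuvw/ → CCVCC.

CVCC.CV.CVC.CCVCC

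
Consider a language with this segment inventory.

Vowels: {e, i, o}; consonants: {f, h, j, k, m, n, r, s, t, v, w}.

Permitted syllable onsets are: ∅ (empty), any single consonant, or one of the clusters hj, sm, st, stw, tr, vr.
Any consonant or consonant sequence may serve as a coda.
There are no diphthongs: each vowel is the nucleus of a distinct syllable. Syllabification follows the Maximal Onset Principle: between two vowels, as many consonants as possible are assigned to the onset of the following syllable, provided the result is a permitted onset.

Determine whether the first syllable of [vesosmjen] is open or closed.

Vowels present: e, o, e; each is a nucleus, giving 3 syllables.
Between /e/ (V1) and /o/ (V2): just /s/ — single C goes to the following onset.
Between /o/ (V2) and /e/ (V3): cluster /smj/ — the longest permitted-onset suffix is /j/; onset = /j/, preceding coda = /sm/.
Syllabification: ve.sosm.jen.
Syllable 1 is /ve/; it ends in its nucleus with no coda, so it is open.

open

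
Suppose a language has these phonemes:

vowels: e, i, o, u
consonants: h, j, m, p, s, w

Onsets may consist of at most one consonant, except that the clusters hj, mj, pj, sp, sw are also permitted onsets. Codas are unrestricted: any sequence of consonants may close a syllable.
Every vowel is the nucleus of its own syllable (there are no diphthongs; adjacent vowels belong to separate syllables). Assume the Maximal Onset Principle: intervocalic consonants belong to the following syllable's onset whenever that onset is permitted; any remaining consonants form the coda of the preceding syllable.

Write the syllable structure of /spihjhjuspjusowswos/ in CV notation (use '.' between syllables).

CCVCC.CCVC.CCV.CVC.CCVC

The vowels are i, u, u, o, o — 5 nuclei, so 5 syllables.
Between /i/ (V1) and /u/ (V2): /hjhj/ — longest licit onset from the right is /hj/, leaving /hj/ as coda.
Between /u/ (V2) and /u/ (V3): /spj/; trying suffixes from longest down, /pj/ is the first permitted one, so coda /s/ | onset /pj/.
Between /u/ (V3) and /o/ (V4): /s/ → onset of the next syllable (single consonants are always licit onsets).
Between /o/ (V4) and /o/ (V5): /wsw/; trying suffixes from longest down, /sw/ is the first permitted one, so coda /w/ | onset /sw/.
So the parse is spihj.hjus.pju.sow.swos.
Mapping each syllable to C/V: /spihj/ → CCVCC, /hjus/ → CCVC, /pju/ → CCV, /sow/ → CVC, /swos/ → CCVC.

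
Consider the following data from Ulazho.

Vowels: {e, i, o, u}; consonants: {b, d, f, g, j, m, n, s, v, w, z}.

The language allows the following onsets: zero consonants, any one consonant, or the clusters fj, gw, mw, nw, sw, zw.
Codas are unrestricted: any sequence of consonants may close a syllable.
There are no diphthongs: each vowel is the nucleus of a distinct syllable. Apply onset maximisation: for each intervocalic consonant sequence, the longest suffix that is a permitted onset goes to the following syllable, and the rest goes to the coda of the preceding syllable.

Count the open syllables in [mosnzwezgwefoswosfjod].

2

Nuclei (vowels): o, e, e, o, o, o → 6 syllables.
/o…e/ gap (V1→V2): cluster /snzw/ — the longest permitted-onset suffix is /zw/; onset = /zw/, preceding coda = /sn/.
/e…e/ gap (V2→V3): /zgw/ — longest licit onset from the right is /gw/, leaving /z/ as coda.
/e…o/ gap (V3→V4): /f/ is a single consonant, so it becomes the next onset.
/o…o/ gap (V4→V5): /sw/ — entire cluster is a permitted onset → onset /sw/, coda ∅.
/o…o/ gap (V5→V6): cluster /sfj/ — the longest permitted-onset suffix is /fj/; onset = /fj/, preceding coda = /s/.
Putting it together: mosn.zwez.gwe.fo.swos.fjod.
Classifying each syllable: /mosn/ (closed), /zwez/ (closed), /gwe/ (open), /fo/ (open), /swos/ (closed), /fjod/ (closed).
Open syllables: 2.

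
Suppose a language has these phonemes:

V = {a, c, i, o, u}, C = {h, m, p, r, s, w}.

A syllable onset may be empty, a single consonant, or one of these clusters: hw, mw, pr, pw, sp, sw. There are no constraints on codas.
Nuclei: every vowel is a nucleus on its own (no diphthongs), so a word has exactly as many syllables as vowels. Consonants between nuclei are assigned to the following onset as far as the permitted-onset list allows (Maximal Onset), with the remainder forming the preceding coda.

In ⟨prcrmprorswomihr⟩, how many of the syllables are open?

1

The vowels are c, o, o, i — 4 nuclei, so 4 syllables.
V1 /c/ – V2 /o/: cluster /rmpr/ — the longest permitted-onset suffix is /pr/; onset = /pr/, preceding coda = /rm/.
V2 /o/ – V3 /o/: /rsw/ splits as /r/ + /sw/ (/sw/ is the longest suffix that is a licit onset).
V3 /o/ – V4 /i/: /m/ is a single consonant, so it becomes the next onset.
So the parse is prcrm.pror.swo.mihr.
Classifying each syllable: /prcrm/ (closed), /pror/ (closed), /swo/ (open), /mihr/ (closed).
Open syllables: 1.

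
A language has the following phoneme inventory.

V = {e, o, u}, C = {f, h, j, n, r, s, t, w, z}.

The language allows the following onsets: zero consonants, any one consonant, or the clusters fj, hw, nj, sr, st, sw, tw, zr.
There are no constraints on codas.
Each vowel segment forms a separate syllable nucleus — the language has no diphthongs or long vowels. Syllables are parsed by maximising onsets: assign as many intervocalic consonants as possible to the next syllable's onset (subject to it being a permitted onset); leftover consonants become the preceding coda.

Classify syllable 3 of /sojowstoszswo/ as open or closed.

Nuclei (vowels): o, o, o, o → 4 syllables.
Between /o/ (V1) and /o/ (V2): /j/ is a single consonant, so it becomes the next onset.
Between /o/ (V2) and /o/ (V3): /wst/ splits as /w/ + /st/ (/st/ is the longest suffix that is a licit onset).
Between /o/ (V3) and /o/ (V4): cluster /szsw/ — the longest permitted-onset suffix is /sw/; onset = /sw/, preceding coda = /sz/.
Putting it together: so.jow.stosz.swo.
Syllable 3 is /stosz/ with coda /sz/, so it is closed.

closed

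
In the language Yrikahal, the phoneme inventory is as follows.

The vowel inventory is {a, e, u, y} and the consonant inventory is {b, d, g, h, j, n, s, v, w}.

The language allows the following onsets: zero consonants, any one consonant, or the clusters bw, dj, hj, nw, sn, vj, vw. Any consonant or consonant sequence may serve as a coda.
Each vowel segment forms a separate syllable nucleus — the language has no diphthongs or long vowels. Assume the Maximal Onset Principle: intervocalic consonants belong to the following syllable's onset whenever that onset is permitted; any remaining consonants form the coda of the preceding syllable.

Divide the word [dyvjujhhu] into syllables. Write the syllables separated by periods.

dy.vjujh.hu

The vowels are y, u, u — 3 nuclei, so 3 syllables.
Between /y/ (V1) and /u/ (V2): /vj/ — entire cluster is a permitted onset → onset /vj/, coda ∅.
Between /u/ (V2) and /u/ (V3): /jhh/ splits as /jh/ + /h/ (/h/ is the longest suffix that is a licit onset).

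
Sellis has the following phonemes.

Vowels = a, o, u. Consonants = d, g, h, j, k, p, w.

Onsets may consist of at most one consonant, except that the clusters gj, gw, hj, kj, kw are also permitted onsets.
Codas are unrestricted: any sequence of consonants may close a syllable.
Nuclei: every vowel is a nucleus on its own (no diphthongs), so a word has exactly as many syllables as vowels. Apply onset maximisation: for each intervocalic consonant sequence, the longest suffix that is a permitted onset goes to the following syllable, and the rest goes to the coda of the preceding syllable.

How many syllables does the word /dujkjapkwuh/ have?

3

The vowels are u, a, u — 3 nuclei, so 3 syllables.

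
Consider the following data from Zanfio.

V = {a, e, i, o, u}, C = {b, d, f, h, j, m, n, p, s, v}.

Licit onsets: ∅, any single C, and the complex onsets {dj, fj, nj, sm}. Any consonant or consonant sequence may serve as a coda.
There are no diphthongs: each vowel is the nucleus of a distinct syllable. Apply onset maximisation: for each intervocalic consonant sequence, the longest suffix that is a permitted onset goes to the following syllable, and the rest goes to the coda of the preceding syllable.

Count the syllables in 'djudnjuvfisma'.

Vowels present: u, u, i, a; each is a nucleus, giving 4 syllables.

4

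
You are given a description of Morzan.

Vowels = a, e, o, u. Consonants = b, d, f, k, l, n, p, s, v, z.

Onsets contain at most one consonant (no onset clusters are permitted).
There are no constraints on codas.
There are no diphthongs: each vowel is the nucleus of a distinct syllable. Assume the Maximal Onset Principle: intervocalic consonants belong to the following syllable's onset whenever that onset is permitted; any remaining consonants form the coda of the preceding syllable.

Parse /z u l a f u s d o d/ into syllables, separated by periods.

zu.la.fus.dod

Nuclei (vowels): u, a, u, o → 4 syllables.
Between /u/ (V1) and /a/ (V2): /l/ → onset of the next syllable (single consonants are always licit onsets).
Between /a/ (V2) and /u/ (V3): /f/ is a single consonant, so it becomes the next onset.
Between /u/ (V3) and /o/ (V4): /sd/ — longest licit onset from the right is /d/, leaving /s/ as coda.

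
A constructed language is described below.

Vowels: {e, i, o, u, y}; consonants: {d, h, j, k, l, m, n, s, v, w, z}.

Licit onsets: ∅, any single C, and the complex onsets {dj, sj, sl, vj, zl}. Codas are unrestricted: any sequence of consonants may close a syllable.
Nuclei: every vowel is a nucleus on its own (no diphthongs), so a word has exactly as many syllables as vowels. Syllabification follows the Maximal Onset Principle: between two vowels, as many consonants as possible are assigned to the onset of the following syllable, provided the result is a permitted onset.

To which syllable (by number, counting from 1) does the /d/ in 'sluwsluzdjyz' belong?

Nuclei (vowels): u, u, y → 3 syllables.
/u…u/ gap (V1→V2): /wsl/ — longest licit onset from the right is /sl/, leaving /w/ as coda.
/u…y/ gap (V2→V3): /zdj/ — longest licit onset from the right is /dj/, leaving /z/ as coda.
Putting it together: sluw.sluz.djyz.
The /d/ is in the onset of syllable 3 (/djyz/).

3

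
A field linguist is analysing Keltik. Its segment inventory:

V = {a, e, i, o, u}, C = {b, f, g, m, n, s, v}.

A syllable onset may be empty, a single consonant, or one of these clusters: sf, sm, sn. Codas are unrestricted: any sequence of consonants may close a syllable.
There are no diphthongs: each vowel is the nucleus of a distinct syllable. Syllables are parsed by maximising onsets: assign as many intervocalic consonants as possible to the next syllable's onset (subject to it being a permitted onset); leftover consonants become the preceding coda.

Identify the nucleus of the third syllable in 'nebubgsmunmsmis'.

The vowels are e, u, u, i — 4 nuclei, so 4 syllables.
The third nucleus (vowel 3 from the left) is /u/.

u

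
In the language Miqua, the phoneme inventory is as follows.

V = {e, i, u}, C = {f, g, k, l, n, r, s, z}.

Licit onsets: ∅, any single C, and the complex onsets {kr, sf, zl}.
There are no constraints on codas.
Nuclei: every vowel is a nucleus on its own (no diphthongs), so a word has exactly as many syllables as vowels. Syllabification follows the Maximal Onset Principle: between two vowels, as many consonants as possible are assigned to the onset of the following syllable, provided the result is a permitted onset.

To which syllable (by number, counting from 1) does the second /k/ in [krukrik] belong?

Nuclei (vowels): u, i → 2 syllables.
σ1/σ2 boundary: /kr/ is a licit onset in full, so it all attaches to the next syllable.
Syllabification: kru.krik.
The second /k/ is in the onset of syllable 2 (/krik/).

2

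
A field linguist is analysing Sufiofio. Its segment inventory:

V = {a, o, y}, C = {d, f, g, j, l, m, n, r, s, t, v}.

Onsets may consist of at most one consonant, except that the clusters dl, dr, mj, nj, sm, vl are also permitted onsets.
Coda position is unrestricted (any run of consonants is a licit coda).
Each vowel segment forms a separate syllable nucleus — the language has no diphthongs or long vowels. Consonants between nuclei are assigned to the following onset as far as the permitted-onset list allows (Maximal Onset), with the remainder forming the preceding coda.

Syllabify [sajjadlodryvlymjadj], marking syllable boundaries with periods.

saj.ja.dlo.dry.vly.mjadj

Nuclei (vowels): a, a, o, y, y, a → 6 syllables.
/a…a/ gap (V1→V2): cluster /jj/ — the longest permitted-onset suffix is /j/; onset = /j/, preceding coda = /j/.
/a…o/ gap (V2→V3): /dl/ — entire cluster is a permitted onset → onset /dl/, coda ∅.
/o…y/ gap (V3→V4): /dr/ is a licit onset in full, so it all attaches to the next syllable.
/y…y/ gap (V4→V5): cluster /vl/ — /vl/ is itself a permitted onset, so the whole cluster goes right; preceding coda = ∅.
/y…a/ gap (V5→V6): /mj/ — entire cluster is a permitted onset → onset /mj/, coda ∅.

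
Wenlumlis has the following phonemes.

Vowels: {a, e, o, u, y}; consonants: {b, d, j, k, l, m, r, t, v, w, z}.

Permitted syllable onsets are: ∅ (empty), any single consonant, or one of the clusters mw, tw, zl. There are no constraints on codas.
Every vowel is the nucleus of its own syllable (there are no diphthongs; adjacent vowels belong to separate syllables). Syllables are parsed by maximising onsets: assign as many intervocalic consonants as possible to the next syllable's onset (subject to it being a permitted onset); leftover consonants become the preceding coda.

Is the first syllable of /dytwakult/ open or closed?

open

Nuclei (vowels): y, a, u → 3 syllables.
Between /y/ (V1) and /a/ (V2): /tw/ is a licit onset in full, so it all attaches to the next syllable.
Between /a/ (V2) and /u/ (V3): /k/ → onset of the next syllable (single consonants are always licit onsets).
Syllabification: dy.twa.kult.
Syllable 1 is /dy/; it ends in its nucleus with no coda, so it is open.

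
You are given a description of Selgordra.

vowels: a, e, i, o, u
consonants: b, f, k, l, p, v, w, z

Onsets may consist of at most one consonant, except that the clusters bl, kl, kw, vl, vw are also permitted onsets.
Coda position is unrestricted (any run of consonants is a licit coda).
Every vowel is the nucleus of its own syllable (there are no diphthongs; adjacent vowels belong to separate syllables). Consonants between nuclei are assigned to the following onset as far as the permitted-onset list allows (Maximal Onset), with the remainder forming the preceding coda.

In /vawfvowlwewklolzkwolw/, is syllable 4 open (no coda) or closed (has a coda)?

Vowels present: a, o, e, o, o; each is a nucleus, giving 5 syllables.
V1 /a/ – V2 /o/: cluster /wfv/ — the longest permitted-onset suffix is /v/; onset = /v/, preceding coda = /wf/.
V2 /o/ – V3 /e/: /wlw/; trying suffixes from longest down, /w/ is the first permitted one, so coda /wl/ | onset /w/.
V3 /e/ – V4 /o/: cluster /wkl/ — the longest permitted-onset suffix is /kl/; onset = /kl/, preceding coda = /w/.
V4 /o/ – V5 /o/: /lzkw/ splits as /lz/ + /kw/ (/kw/ is the longest suffix that is a licit onset).
So the parse is vawf.vowl.wew.klolz.kwolw.
Syllable 4 is /klolz/ with coda /lz/, so it is closed.

closed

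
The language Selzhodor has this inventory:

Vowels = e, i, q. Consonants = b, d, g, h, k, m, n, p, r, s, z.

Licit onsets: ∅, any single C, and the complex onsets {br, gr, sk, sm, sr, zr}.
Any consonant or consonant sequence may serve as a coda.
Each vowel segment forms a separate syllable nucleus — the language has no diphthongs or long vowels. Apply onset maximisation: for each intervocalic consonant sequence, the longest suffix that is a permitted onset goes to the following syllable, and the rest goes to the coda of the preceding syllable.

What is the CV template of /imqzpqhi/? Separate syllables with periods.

The vowels are i, q, q, i — 4 nuclei, so 4 syllables.
σ1/σ2 boundary: /m/ → onset of the next syllable (single consonants are always licit onsets).
σ2/σ3 boundary: /zp/ splits as /z/ + /p/ (/p/ is the longest suffix that is a licit onset).
σ3/σ4 boundary: /h/ → onset of the next syllable (single consonants are always licit onsets).
Syllabification: i.mqz.pq.hi.
Mapping each syllable to C/V: /i/ → V, /mqz/ → CVC, /pq/ → CV, /hi/ → CV.

V.CVC.CV.CV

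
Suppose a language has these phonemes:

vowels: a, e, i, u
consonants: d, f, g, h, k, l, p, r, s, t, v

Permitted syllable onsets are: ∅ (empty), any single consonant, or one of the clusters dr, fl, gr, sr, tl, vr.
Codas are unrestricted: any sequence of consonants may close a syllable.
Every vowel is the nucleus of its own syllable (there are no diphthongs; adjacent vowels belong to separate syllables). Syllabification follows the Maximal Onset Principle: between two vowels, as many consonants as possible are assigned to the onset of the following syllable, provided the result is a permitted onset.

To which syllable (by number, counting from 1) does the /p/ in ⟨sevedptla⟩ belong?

2

Nuclei (vowels): e, e, a → 3 syllables.
Between /e/ (V1) and /e/ (V2): /v/ is a single consonant, so it becomes the next onset.
Between /e/ (V2) and /a/ (V3): /dptl/ — longest licit onset from the right is /tl/, leaving /dp/ as coda.
Putting it together: se.vedp.tla.
The /p/ is in the coda of syllable 2 (/vedp/).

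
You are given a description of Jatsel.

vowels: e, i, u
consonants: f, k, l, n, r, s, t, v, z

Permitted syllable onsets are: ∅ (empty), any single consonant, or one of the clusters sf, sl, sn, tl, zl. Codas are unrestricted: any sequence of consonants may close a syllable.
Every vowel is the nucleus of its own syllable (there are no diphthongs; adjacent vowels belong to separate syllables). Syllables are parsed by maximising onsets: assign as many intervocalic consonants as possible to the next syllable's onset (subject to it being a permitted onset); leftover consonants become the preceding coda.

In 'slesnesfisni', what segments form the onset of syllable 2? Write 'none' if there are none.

sn

Vowels present: e, e, i, i; each is a nucleus, giving 4 syllables.
Between /e/ (V1) and /e/ (V2): /sn/ is a licit onset in full, so it all attaches to the next syllable.
Between /e/ (V2) and /i/ (V3): cluster /sf/ — /sf/ is itself a permitted onset, so the whole cluster goes right; preceding coda = ∅.
Between /i/ (V3) and /i/ (V4): /sn/ is a licit onset in full, so it all attaches to the next syllable.
So the parse is sle.sne.sfi.sni.
Syllable 2 is /sne/: onset /sn/, nucleus /e/, coda ∅.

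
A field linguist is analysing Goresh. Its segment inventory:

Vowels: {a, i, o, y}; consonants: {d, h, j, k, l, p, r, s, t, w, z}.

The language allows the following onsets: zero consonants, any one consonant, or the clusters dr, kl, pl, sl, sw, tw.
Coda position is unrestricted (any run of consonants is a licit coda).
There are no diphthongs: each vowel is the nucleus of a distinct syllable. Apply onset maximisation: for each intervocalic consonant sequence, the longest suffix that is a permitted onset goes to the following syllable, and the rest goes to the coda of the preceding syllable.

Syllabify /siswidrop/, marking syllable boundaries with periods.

The vowels are i, i, o — 3 nuclei, so 3 syllables.
/i…i/ gap (V1→V2): /sw/ is a licit onset in full, so it all attaches to the next syllable.
/i…o/ gap (V2→V3): cluster /dr/ — /dr/ is itself a permitted onset, so the whole cluster goes right; preceding coda = ∅.

si.swi.drop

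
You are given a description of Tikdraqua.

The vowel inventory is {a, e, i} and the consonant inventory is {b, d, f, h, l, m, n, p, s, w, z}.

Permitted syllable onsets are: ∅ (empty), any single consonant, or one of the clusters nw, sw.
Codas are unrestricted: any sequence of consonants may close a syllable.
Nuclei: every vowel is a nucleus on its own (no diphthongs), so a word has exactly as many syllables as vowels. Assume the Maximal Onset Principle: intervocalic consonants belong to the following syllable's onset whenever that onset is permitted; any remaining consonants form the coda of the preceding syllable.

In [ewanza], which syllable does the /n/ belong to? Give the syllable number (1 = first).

2

Vowels present: e, a, a; each is a nucleus, giving 3 syllables.
V1 /e/ – V2 /a/: just /w/ — single C goes to the following onset.
V2 /a/ – V3 /a/: /nz/; trying suffixes from longest down, /z/ is the first permitted one, so coda /n/ | onset /z/.
So the parse is e.wan.za.
The /n/ is in the coda of syllable 2 (/wan/).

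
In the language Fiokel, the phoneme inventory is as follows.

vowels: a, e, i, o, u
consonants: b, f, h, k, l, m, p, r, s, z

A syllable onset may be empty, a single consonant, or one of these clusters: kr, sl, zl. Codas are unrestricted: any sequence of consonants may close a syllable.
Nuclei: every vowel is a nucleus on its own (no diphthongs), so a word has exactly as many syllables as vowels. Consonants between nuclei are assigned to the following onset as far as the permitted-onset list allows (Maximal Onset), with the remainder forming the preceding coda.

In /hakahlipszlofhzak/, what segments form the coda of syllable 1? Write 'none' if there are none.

none

The vowels are a, a, i, o, a — 5 nuclei, so 5 syllables.
/a…a/ gap (V1→V2): just /k/ — single C goes to the following onset.
/a…i/ gap (V2→V3): /hl/; trying suffixes from longest down, /l/ is the first permitted one, so coda /h/ | onset /l/.
/i…o/ gap (V3→V4): /pszl/ — longest licit onset from the right is /zl/, leaving /ps/ as coda.
/o…a/ gap (V4→V5): /fhz/; trying suffixes from longest down, /z/ is the first permitted one, so coda /fh/ | onset /z/.
Syllabification: ha.kah.lips.zlofh.zak.
Syllable 1 is /ha/: onset /h/, nucleus /a/, coda ∅.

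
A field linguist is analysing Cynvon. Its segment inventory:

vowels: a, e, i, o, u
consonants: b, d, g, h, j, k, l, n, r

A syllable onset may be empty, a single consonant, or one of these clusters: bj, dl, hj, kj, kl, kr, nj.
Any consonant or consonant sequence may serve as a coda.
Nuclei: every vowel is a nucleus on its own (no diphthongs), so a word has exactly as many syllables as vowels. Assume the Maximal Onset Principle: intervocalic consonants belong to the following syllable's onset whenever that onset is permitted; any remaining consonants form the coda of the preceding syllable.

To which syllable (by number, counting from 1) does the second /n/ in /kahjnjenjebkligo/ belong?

The vowels are a, e, e, i, o — 5 nuclei, so 5 syllables.
/a…e/ gap (V1→V2): /hjnj/; trying suffixes from longest down, /nj/ is the first permitted one, so coda /hj/ | onset /nj/.
/e…e/ gap (V2→V3): /nj/ is a licit onset in full, so it all attaches to the next syllable.
/e…i/ gap (V3→V4): /bkl/ — longest licit onset from the right is /kl/, leaving /b/ as coda.
/i…o/ gap (V4→V5): /g/ → onset of the next syllable (single consonants are always licit onsets).
So the parse is kahj.nje.njeb.kli.go.
The second /n/ is in the onset of syllable 3 (/njeb/).

3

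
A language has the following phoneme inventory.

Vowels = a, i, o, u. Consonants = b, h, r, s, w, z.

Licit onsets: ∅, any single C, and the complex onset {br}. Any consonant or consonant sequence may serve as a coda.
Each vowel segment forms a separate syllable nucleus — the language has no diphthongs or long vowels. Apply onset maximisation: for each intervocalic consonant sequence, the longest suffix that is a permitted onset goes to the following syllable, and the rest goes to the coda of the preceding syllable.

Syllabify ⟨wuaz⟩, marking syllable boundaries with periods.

Nuclei (vowels): u, a → 2 syllables.
V1 /u/ – V2 /a/: nothing intervenes; syllable break is V.V.

wu.az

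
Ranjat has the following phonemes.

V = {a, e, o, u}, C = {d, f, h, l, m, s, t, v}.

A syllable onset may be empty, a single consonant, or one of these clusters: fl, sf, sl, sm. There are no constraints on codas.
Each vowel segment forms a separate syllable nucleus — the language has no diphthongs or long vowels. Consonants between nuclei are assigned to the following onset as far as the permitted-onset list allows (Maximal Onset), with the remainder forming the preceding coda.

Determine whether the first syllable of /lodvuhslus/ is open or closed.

closed

The vowels are o, u, u — 3 nuclei, so 3 syllables.
V1 /o/ – V2 /u/: /dv/ splits as /d/ + /v/ (/v/ is the longest suffix that is a licit onset).
V2 /u/ – V3 /u/: /hsl/ splits as /h/ + /sl/ (/sl/ is the longest suffix that is a licit onset).
Putting it together: lod.vuh.slus.
Syllable 1 is /lod/ with coda /d/, so it is closed.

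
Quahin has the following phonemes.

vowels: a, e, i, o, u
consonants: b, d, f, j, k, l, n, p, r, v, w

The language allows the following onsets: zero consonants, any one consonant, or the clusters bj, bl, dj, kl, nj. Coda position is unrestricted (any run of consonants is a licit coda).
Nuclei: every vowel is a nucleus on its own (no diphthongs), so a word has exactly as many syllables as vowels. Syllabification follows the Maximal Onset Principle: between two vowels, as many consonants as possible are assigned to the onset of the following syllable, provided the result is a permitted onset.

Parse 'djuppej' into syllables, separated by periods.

djup.pej

Vowels present: u, e; each is a nucleus, giving 2 syllables.
V1 /u/ – V2 /e/: /pp/ — longest licit onset from the right is /p/, leaving /p/ as coda.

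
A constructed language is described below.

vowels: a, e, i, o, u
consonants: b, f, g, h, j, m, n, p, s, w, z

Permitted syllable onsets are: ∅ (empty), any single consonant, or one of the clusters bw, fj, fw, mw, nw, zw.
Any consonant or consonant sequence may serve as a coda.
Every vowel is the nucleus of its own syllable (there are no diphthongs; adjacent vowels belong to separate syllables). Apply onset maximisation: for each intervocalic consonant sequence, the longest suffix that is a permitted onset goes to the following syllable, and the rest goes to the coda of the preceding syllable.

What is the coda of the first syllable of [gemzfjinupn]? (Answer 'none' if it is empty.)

Vowels present: e, i, u; each is a nucleus, giving 3 syllables.
σ1/σ2 boundary: /mzfj/ — longest licit onset from the right is /fj/, leaving /mz/ as coda.
σ2/σ3 boundary: /n/ → onset of the next syllable (single consonants are always licit onsets).
Result: gemz.fji.nupn.
Syllable 1 is /gemz/: onset /g/, nucleus /e/, coda /mz/.

mz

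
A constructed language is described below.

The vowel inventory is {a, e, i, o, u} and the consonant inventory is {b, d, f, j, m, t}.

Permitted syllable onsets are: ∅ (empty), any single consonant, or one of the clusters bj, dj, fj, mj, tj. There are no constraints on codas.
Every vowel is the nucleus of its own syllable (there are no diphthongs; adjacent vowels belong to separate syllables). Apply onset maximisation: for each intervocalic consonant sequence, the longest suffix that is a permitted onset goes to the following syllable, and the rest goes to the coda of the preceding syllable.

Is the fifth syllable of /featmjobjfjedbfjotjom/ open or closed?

open

Nuclei (vowels): e, a, o, e, o, o → 6 syllables.
/e…a/ gap (V1→V2): hiatus — the boundary sits between the two vowels.
/a…o/ gap (V2→V3): /tmj/ — longest licit onset from the right is /mj/, leaving /t/ as coda.
/o…e/ gap (V3→V4): /bjfj/; trying suffixes from longest down, /fj/ is the first permitted one, so coda /bj/ | onset /fj/.
/e…o/ gap (V4→V5): /dbfj/; trying suffixes from longest down, /fj/ is the first permitted one, so coda /db/ | onset /fj/.
/o…o/ gap (V5→V6): /tj/ — entire cluster is a permitted onset → onset /tj/, coda ∅.
Result: fe.at.mjobj.fjedb.fjo.tjom.
Syllable 5 is /fjo/; it ends in its nucleus with no coda, so it is open.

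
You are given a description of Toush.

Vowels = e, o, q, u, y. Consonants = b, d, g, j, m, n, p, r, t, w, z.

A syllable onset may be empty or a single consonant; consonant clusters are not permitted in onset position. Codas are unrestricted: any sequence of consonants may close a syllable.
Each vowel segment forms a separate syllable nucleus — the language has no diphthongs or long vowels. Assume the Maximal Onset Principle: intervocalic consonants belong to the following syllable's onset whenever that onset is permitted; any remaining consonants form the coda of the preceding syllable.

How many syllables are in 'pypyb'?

Vowels present: y, y; each is a nucleus, giving 2 syllables.

2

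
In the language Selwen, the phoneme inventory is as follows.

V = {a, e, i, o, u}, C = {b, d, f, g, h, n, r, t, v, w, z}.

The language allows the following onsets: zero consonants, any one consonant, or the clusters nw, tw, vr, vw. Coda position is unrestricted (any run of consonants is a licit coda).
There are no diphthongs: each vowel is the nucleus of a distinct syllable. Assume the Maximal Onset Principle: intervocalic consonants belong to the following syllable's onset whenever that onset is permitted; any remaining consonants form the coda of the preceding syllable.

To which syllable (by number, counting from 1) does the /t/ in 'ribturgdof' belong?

Vowels present: i, u, o; each is a nucleus, giving 3 syllables.
V1 /i/ – V2 /u/: cluster /bt/ — the longest permitted-onset suffix is /t/; onset = /t/, preceding coda = /b/.
V2 /u/ – V3 /o/: /rgd/ — longest licit onset from the right is /d/, leaving /rg/ as coda.
Syllabification: rib.turg.dof.
The /t/ is in the onset of syllable 2 (/turg/).

2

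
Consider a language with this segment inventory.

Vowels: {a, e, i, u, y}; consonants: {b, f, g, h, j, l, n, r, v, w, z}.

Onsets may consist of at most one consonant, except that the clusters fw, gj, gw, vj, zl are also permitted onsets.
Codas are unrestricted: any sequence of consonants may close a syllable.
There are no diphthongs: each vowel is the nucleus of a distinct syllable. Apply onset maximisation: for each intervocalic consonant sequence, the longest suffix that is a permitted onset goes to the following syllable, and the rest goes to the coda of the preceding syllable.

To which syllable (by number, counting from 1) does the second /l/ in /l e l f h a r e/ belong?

Vowels present: e, a, e; each is a nucleus, giving 3 syllables.
Between /e/ (V1) and /a/ (V2): /lfh/; trying suffixes from longest down, /h/ is the first permitted one, so coda /lf/ | onset /h/.
Between /a/ (V2) and /e/ (V3): /r/ is a single consonant, so it becomes the next onset.
Result: lelf.ha.re.
The second /l/ is in the coda of syllable 1 (/lelf/).

1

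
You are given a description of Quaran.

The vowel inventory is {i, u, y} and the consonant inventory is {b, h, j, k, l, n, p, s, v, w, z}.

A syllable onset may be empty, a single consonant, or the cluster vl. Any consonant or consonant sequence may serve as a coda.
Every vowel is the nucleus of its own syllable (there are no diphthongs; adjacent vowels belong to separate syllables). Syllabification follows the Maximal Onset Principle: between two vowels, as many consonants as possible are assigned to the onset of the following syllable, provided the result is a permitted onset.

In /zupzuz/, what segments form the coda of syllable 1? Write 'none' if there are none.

p

Vowels present: u, u; each is a nucleus, giving 2 syllables.
Between /u/ (V1) and /u/ (V2): /pz/ — longest licit onset from the right is /z/, leaving /p/ as coda.
Putting it together: zup.zuz.
Syllable 1 is /zup/: onset /z/, nucleus /u/, coda /p/.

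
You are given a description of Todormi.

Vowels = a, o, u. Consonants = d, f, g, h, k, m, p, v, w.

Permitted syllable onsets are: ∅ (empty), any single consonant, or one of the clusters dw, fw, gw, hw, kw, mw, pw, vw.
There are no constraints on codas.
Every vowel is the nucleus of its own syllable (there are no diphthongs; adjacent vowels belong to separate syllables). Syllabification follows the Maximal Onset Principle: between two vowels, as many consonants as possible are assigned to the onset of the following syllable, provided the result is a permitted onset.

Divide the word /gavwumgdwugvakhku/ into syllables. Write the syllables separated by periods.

Vowels present: a, u, u, a, u; each is a nucleus, giving 5 syllables.
σ1/σ2 boundary: cluster /vw/ — /vw/ is itself a permitted onset, so the whole cluster goes right; preceding coda = ∅.
σ2/σ3 boundary: /mgdw/; trying suffixes from longest down, /dw/ is the first permitted one, so coda /mg/ | onset /dw/.
σ3/σ4 boundary: /gv/ — longest licit onset from the right is /v/, leaving /g/ as coda.
σ4/σ5 boundary: /khk/ — longest licit onset from the right is /k/, leaving /kh/ as coda.

ga.vwumg.dwug.vakh.ku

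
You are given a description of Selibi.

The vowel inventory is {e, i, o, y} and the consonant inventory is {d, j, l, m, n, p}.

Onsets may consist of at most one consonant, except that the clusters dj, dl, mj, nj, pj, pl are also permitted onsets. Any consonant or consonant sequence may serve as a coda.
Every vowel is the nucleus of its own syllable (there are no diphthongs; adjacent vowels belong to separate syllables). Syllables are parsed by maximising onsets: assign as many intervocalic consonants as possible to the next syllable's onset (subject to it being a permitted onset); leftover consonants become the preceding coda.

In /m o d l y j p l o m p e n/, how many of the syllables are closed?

3

Nuclei (vowels): o, y, o, e → 4 syllables.
σ1/σ2 boundary: /dl/ is a licit onset in full, so it all attaches to the next syllable.
σ2/σ3 boundary: /jpl/ splits as /j/ + /pl/ (/pl/ is the longest suffix that is a licit onset).
σ3/σ4 boundary: /mp/ — longest licit onset from the right is /p/, leaving /m/ as coda.
So the parse is mo.dlyj.plom.pen.
Classifying each syllable: /mo/ (open), /dlyj/ (closed), /plom/ (closed), /pen/ (closed).
Closed syllables: 3.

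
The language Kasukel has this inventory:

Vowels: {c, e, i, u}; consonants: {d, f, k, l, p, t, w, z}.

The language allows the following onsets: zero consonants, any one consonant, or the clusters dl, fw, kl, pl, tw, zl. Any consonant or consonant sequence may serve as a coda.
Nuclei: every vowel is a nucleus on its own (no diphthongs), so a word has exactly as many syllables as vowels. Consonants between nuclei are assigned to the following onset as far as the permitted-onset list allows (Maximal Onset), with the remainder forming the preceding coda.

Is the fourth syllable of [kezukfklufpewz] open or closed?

closed

Nuclei (vowels): e, u, u, e → 4 syllables.
Between /e/ (V1) and /u/ (V2): /z/ → onset of the next syllable (single consonants are always licit onsets).
Between /u/ (V2) and /u/ (V3): /kfkl/; trying suffixes from longest down, /kl/ is the first permitted one, so coda /kf/ | onset /kl/.
Between /u/ (V3) and /e/ (V4): /fp/ splits as /f/ + /p/ (/p/ is the longest suffix that is a licit onset).
Putting it together: ke.zukf.kluf.pewz.
Syllable 4 is /pewz/ with coda /wz/, so it is closed.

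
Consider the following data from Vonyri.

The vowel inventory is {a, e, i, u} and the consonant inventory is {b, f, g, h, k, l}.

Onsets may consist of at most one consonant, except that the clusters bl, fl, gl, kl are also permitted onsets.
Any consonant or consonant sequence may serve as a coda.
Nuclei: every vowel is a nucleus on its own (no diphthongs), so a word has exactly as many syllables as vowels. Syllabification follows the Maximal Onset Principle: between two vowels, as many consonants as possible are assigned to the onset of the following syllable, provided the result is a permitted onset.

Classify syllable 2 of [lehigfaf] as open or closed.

The vowels are e, i, a — 3 nuclei, so 3 syllables.
/e…i/ gap (V1→V2): just /h/ — single C goes to the following onset.
/i…a/ gap (V2→V3): /gf/ splits as /g/ + /f/ (/f/ is the longest suffix that is a licit onset).
Result: le.hig.faf.
Syllable 2 is /hig/ with coda /g/, so it is closed.

closed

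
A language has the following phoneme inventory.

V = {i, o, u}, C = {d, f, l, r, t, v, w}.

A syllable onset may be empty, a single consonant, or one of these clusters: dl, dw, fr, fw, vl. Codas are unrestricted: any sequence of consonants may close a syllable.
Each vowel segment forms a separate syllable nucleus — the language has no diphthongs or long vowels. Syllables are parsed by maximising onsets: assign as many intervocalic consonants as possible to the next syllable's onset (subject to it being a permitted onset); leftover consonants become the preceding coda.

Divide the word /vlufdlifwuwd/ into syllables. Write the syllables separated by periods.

vluf.dli.fwuwd

The vowels are u, i, u — 3 nuclei, so 3 syllables.
/u…i/ gap (V1→V2): cluster /fdl/ — the longest permitted-onset suffix is /dl/; onset = /dl/, preceding coda = /f/.
/i…u/ gap (V2→V3): cluster /fw/ — /fw/ is itself a permitted onset, so the whole cluster goes right; preceding coda = ∅.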